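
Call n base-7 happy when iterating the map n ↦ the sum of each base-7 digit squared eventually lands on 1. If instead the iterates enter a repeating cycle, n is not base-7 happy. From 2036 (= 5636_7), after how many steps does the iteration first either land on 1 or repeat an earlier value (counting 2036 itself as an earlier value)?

2036 = (5,6,3,6)_7 → 5² + 6² + 3² + 6² = 25 + 36 + 9 + 36 = 106
106 = (2,1,1)_7 → 2² + 1² + 1² = 4 + 1 + 1 = 6
6 = (6)_7 → 6² = 36
36 = (5,1)_7 → 5² + 1² = 25 + 1 = 26
26 = (3,5)_7 → 3² + 5² = 9 + 25 = 34
34 = (4,6)_7 → 4² + 6² = 16 + 36 = 52
52 = (1,0,3)_7 → 1² + 0² + 3² = 1 + 0 + 9 = 10
10 = (1,3)_7 → 1² + 3² = 1 + 9 = 10  — 10 repeats.
That took 8 steps.

8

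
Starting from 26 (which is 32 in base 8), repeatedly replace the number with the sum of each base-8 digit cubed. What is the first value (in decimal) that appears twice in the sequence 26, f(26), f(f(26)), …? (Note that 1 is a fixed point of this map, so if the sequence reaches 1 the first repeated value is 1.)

26 = (3,2)_8 → 35
35 = (4,3)_8 → 91
91 = (1,3,3)_8 → 55
55 = (6,7)_8 → 559
559 = (1,0,5,7)_8 → 469
469 = (7,2,5)_8 → 476
476 = (7,3,4)_8 → 434
434 = (6,6,2)_8 → 440
440 = (6,7,0)_8 → 559  — 559 already appeared earlier.

559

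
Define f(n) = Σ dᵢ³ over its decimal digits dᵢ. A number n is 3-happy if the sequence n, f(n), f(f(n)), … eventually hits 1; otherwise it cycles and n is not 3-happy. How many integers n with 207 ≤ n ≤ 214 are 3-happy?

1

207: 207 → 351 → 153 → 153  — not 3-happy
208: 208 → 520 → 133 → 55 → 250 → 133  — not 3-happy
209: 209 → 737 → 713 → 371 → 371  — not 3-happy
210: 210 → 9 → 729 → 1080 → 513 → 153 → 153  — not 3-happy
211: 211 → 10 → 1  — 3-happy
212: 212 → 17 → 344 → 155 → 251 → 134 → 92 → 737 → 713 → 371 → 371  — not 3-happy
213: 213 → 36 → 243 → 99 → 1458 → 702 → 351 → 153 → 153  — not 3-happy
214: 214 → 73 → 370 → 370  — not 3-happy
3-happy: 211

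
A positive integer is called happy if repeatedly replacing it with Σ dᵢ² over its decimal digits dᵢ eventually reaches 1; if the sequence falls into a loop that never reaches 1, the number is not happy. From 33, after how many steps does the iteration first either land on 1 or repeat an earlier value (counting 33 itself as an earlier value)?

33 → 3² + 3² = 9 + 9 = 18
18 → 1² + 8² = 1 + 64 = 65
65 → 6² + 5² = 36 + 25 = 61
61 → 6² + 1² = 36 + 1 = 37
37 → 3² + 7² = 9 + 49 = 58
58 → 5² + 8² = 25 + 64 = 89
89 → 8² + 9² = 64 + 81 = 145
145 → 1² + 4² + 5² = 1 + 16 + 25 = 42
42 → 4² + 2² = 16 + 4 = 20
20 → 2² + 0² = 4 + 0 = 4
4 → 4² = 16
16 → 1² + 6² = 1 + 36 = 37  — 37 repeats.
That took 12 steps.

12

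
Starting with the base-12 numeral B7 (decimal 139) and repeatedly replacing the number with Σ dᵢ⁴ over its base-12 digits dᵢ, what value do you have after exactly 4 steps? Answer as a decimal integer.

6659

139 = (11,7)_12 → 17042
17042 = (9,10,4,2)_12 → 16833
16833 = (9,8,10,9)_12 → 27218
27218 = (1,3,9,0,2)_12 → 6659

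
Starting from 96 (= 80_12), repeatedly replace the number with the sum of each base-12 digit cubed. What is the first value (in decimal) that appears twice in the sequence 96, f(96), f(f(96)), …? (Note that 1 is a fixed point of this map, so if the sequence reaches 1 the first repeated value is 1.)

512

96 = (8,0)_12 → 8³ + 0³ = 512
512 = (3,6,8)_12 → 3³ + 6³ + 8³ = 755
755 = (5,2,11)_12 → 5³ + 2³ + 11³ = 1464
1464 = (10,2,0)_12 → 10³ + 2³ + 0³ = 1008
1008 = (7,0,0)_12 → 7³ + 0³ + 0³ = 343
343 = (2,4,7)_12 → 2³ + 4³ + 7³ = 415
415 = (2,10,7)_12 → 2³ + 10³ + 7³ = 1351
1351 = (9,4,7)_12 → 9³ + 4³ + 7³ = 1136
1136 = (7,10,8)_12 → 7³ + 10³ + 8³ = 1855
1855 = (1,0,10,7)_12 → 1³ + 0³ + 10³ + 7³ = 1344
1344 = (9,4,0)_12 → 9³ + 4³ + 0³ = 793
793 = (5,6,1)_12 → 5³ + 6³ + 1³ = 342
342 = (2,4,6)_12 → 2³ + 4³ + 6³ = 288
288 = (2,0,0)_12 → 2³ + 0³ + 0³ = 8
8 = (8)_12 → 8³ = 512  — 512 already appeared earlier.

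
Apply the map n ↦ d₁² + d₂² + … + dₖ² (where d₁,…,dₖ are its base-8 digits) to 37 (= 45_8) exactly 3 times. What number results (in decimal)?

13

37 = (4,5)_8 → 41
41 = (5,1)_8 → 26
26 = (3,2)_8 → 13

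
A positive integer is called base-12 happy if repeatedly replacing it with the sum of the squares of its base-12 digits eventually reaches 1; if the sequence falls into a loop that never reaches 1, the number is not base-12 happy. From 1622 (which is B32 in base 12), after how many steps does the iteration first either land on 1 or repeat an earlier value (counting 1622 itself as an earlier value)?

1622 = (11,3,2)_12 → 11² + 3² + 2² = 121 + 9 + 4 = 134
134 = (11,2)_12 → 11² + 2² = 121 + 4 = 125
125 = (10,5)_12 → 10² + 5² = 100 + 25 = 125  — 125 repeats.
That took 3 steps.

3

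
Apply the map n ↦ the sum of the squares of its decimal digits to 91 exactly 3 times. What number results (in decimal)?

100

91 → 9² + 1² = 82
82 → 8² + 2² = 68
68 → 6² + 8² = 100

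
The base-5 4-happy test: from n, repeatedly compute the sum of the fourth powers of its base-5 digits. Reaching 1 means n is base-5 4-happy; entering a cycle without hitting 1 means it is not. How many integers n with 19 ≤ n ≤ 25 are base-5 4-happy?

1

19: 19 → 337 → 129 → 257 → 33 → 83 → 163 → 99 → 593 → 499 → 849 → 595 → 593  — not base-5 4-happy
20: 20 → 256 → 18 → 162 → 34 → 258 → 98 → 418 → 244 → 594 → 674 → 514 → 528 → 338 → 194 → 354 → 528  — not base-5 4-happy
21: 21 → 257 → 33 → 83 → 163 → 99 → 593 → 499 → 849 → 595 → 593  — not base-5 4-happy
22: 22 → 272 → 288 → 114 → 528 → 338 → 194 → 354 → 528  — not base-5 4-happy
23: 23 → 337 → 129 → 257 → 33 → 83 → 163 → 99 → 593 → 499 → 849 → 595 → 593  — not base-5 4-happy
24: 24 → 512 → 288 → 114 → 528 → 338 → 194 → 354 → 528  — not base-5 4-happy
25: 25 → 1  — base-5 4-happy
base-5 4-happy: 25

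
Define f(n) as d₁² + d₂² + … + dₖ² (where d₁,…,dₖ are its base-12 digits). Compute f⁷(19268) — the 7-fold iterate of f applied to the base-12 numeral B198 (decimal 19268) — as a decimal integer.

19268 = (11,1,9,8)_12 → 11² + 1² + 9² + 8² = 121 + 1 + 81 + 64 = 267
267 = (1,10,3)_12 → 1² + 10² + 3² = 1 + 100 + 9 = 110
110 = (9,2)_12 → 9² + 2² = 81 + 4 = 85
85 = (7,1)_12 → 7² + 1² = 49 + 1 = 50
50 = (4,2)_12 → 4² + 2² = 16 + 4 = 20
20 = (1,8)_12 → 1² + 8² = 1 + 64 = 65
65 = (5,5)_12 → 5² + 5² = 25 + 25 = 50

50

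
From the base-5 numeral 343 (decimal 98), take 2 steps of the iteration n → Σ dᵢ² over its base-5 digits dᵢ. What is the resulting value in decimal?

98 = (3,4,3)_5 → 3² + 4² + 3² = 9 + 16 + 9 = 34
34 = (1,1,4)_5 → 1² + 1² + 4² = 1 + 1 + 16 = 18

18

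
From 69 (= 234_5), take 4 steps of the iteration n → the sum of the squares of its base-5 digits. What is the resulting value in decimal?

13

69 = (2,3,4)_5 → 2² + 3² + 4² = 29
29 = (1,0,4)_5 → 1² + 0² + 4² = 17
17 = (3,2)_5 → 3² + 2² = 13
13 = (2,3)_5 → 2² + 3² = 13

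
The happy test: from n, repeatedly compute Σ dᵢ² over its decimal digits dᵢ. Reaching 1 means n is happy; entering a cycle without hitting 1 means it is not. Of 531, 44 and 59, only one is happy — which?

44

531: 531 → 35 → 34 → 25 → 29 → 85 → 89 → 145 → 42 → 20 → 4 → 16 → 37 → 58 → 89  — repeats 89 (not happy)
44: 44 → 32 → 13 → 10 → 1  — reaches 1 (happy)
59: 59 → 106 → 37 → 58 → 89 → 145 → 42 → 20 → 4 → 16 → 37  — repeats 37 (not happy)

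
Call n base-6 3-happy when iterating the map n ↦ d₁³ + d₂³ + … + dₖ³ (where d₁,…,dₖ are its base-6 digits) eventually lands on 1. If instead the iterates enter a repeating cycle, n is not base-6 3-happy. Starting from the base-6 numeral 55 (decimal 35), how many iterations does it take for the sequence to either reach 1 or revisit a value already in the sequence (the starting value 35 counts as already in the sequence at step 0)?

3

35 = (5,5)_6 → 5³ + 5³ = 125 + 125 = 250
250 = (1,0,5,4)_6 → 1³ + 0³ + 5³ + 4³ = 1 + 0 + 125 + 64 = 190
190 = (5,1,4)_6 → 5³ + 1³ + 4³ = 125 + 1 + 64 = 190  — 190 repeats.
That took 3 steps.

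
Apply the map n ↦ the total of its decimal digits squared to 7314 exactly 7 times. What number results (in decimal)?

89

7314 → 7² + 3² + 1² + 4² = 75
75 → 7² + 5² = 74
74 → 7² + 4² = 65
65 → 6² + 5² = 61
61 → 6² + 1² = 37
37 → 3² + 7² = 58
58 → 5² + 8² = 89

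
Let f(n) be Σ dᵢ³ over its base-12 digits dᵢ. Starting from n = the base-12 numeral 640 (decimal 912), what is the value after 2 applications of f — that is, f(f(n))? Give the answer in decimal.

1396

912 = (6,4,0)_12 → 6³ + 4³ + 0³ = 280
280 = (1,11,4)_12 → 1³ + 11³ + 4³ = 1396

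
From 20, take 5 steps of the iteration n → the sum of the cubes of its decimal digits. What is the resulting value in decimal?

737

20 → 2³ + 0³ = 8 + 0 = 8
8 → 8³ = 512
512 → 5³ + 1³ + 2³ = 125 + 1 + 8 = 134
134 → 1³ + 3³ + 4³ = 1 + 27 + 64 = 92
92 → 9³ + 2³ = 729 + 8 = 737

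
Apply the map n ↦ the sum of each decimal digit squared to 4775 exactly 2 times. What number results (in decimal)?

4775 → 139
139 → 91

91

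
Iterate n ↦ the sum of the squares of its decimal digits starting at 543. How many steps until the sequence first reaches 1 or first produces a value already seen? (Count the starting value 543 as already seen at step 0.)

543 → 50
50 → 25
25 → 29
29 → 85
85 → 89
89 → 145
145 → 42
42 → 20
20 → 4
4 → 16
16 → 37
37 → 58
58 → 89  — 89 repeats.
That took 13 steps.

13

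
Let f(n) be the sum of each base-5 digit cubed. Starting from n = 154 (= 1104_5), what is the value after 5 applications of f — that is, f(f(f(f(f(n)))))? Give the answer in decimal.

154 = (1,1,0,4)_5 → 1³ + 1³ + 0³ + 4³ = 1 + 1 + 0 + 64 = 66
66 = (2,3,1)_5 → 2³ + 3³ + 1³ = 8 + 27 + 1 = 36
36 = (1,2,1)_5 → 1³ + 2³ + 1³ = 1 + 8 + 1 = 10
10 = (2,0)_5 → 2³ + 0³ = 8 + 0 = 8
8 = (1,3)_5 → 1³ + 3³ = 1 + 27 = 28

28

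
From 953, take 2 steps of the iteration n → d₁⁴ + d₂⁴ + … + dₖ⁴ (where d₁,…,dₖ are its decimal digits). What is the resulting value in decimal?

6114

953 → 9⁴ + 5⁴ + 3⁴ = 7267
7267 → 7⁴ + 2⁴ + 6⁴ + 7⁴ = 6114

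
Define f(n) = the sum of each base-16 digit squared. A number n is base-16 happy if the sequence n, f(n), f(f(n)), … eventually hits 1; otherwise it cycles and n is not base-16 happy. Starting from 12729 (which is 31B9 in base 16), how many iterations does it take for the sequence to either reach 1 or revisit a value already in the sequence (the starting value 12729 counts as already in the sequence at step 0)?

15

12729 = (3,1,11,9)_16 → 3² + 1² + 11² + 9² = 212
212 = (13,4)_16 → 13² + 4² = 185
185 = (11,9)_16 → 11² + 9² = 202
202 = (12,10)_16 → 12² + 10² = 244
244 = (15,4)_16 → 15² + 4² = 241
241 = (15,1)_16 → 15² + 1² = 226
226 = (14,2)_16 → 14² + 2² = 200
200 = (12,8)_16 → 12² + 8² = 208
208 = (13,0)_16 → 13² + 0² = 169
169 = (10,9)_16 → 10² + 9² = 181
181 = (11,5)_16 → 11² + 5² = 146
146 = (9,2)_16 → 9² + 2² = 85
85 = (5,5)_16 → 5² + 5² = 50
50 = (3,2)_16 → 3² + 2² = 13
13 = (13)_16 → 13² = 169  — 169 repeats.
That took 15 steps.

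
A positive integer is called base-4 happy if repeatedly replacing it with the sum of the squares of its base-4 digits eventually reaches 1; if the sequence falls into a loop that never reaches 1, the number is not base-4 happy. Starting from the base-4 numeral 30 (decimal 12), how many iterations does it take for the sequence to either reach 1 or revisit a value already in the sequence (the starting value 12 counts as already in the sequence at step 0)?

5

12 = (3,0)_4 → 9
9 = (2,1)_4 → 5
5 = (1,1)_4 → 2
2 = (2)_4 → 4
4 = (1,0)_4 → 1  — reached 1.
That took 5 steps.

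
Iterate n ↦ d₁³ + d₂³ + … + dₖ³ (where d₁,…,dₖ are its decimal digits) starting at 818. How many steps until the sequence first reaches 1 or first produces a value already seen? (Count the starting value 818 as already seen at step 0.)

7

818 → 8³ + 1³ + 8³ = 1025
1025 → 1³ + 0³ + 2³ + 5³ = 134
134 → 1³ + 3³ + 4³ = 92
92 → 9³ + 2³ = 737
737 → 7³ + 3³ + 7³ = 713
713 → 7³ + 1³ + 3³ = 371
371 → 3³ + 7³ + 1³ = 371  — 371 repeats.
That took 7 steps.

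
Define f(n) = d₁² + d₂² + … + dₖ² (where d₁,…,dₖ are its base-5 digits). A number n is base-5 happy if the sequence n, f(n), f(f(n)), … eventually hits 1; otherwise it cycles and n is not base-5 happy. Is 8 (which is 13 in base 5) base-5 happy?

8 = (1,3)_5 → 10
10 = (2,0)_5 → 4
4 = (4)_5 → 16
16 = (3,1)_5 → 10  — 10 already seen; the sequence cycles without reaching 1.

not base-5 happy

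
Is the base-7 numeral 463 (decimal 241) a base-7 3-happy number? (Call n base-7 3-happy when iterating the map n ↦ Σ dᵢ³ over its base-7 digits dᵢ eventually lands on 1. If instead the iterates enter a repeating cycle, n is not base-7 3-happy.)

241 = (4,6,3)_7 → 4³ + 6³ + 3³ = 307
307 = (6,1,6)_7 → 6³ + 1³ + 6³ = 433
433 = (1,1,5,6)_7 → 1³ + 1³ + 5³ + 6³ = 343
343 = (1,0,0,0)_7 → 1³ + 0³ + 0³ + 0³ = 1  — reached 1.

base-7 3-happy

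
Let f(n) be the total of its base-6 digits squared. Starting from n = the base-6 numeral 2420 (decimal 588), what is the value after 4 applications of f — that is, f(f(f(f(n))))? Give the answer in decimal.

588 = (2,4,2,0)_6 → 24
24 = (4,0)_6 → 16
16 = (2,4)_6 → 20
20 = (3,2)_6 → 13

13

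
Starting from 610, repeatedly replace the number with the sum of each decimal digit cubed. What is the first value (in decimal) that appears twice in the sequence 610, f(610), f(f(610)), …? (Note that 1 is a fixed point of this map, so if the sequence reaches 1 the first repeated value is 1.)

610 → 6³ + 1³ + 0³ = 217
217 → 2³ + 1³ + 7³ = 352
352 → 3³ + 5³ + 2³ = 160
160 → 1³ + 6³ + 0³ = 217  — 217 already appeared earlier.

217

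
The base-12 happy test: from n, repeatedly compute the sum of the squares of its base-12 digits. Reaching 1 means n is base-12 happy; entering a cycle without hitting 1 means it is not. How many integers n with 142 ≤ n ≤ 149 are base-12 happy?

1

142: 142 → 221 → 62 → 29 → 29  (repeats 29)
143: 143 → 242 → 69 → 106 → 164 → 66 → 61 → 26 → 8 → 64 → 41 → 34 → 104 → 128 → 164  (repeats 164)
144: 144 → 1  (reaches 1)
145: 145 → 2 → 4 → 16 → 17 → 26 → 8 → 64 → 41 → 34 → 104 → 128 → 164 → 66 → 61 → 26  (repeats 26)
146: 146 → 5 → 25 → 5  (repeats 5)
147: 147 → 10 → 100 → 80 → 100  (repeats 100)
148: 148 → 17 → 26 → 8 → 64 → 41 → 34 → 104 → 128 → 164 → 66 → 61 → 26  (repeats 26)
149: 149 → 26 → 8 → 64 → 41 → 34 → 104 → 128 → 164 → 66 → 61 → 26  (repeats 26)
base-12 happy: 144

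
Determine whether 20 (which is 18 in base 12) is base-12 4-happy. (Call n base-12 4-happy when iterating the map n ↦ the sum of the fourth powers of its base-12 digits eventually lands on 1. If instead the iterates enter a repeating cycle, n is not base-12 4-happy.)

20 = (1,8)_12 → 1⁴ + 8⁴ = 4097
4097 = (2,4,5,5)_12 → 2⁴ + 4⁴ + 5⁴ + 5⁴ = 1522
1522 = (10,6,10)_12 → 10⁴ + 6⁴ + 10⁴ = 21296
21296 = (1,0,3,10,8)_12 → 1⁴ + 0⁴ + 3⁴ + 10⁴ + 8⁴ = 14178
14178 = (8,2,5,6)_12 → 8⁴ + 2⁴ + 5⁴ + 6⁴ = 6033
6033 = (3,5,10,9)_12 → 3⁴ + 5⁴ + 10⁴ + 9⁴ = 17267
17267 = (9,11,10,11)_12 → 9⁴ + 11⁴ + 10⁴ + 11⁴ = 45843
45843 = (2,2,6,4,3)_12 → 2⁴ + 2⁴ + 6⁴ + 4⁴ + 3⁴ = 1665
1665 = (11,6,9)_12 → 11⁴ + 6⁴ + 9⁴ = 22498
22498 = (1,1,0,2,10)_12 → 1⁴ + 1⁴ + 0⁴ + 2⁴ + 10⁴ = 10018
10018 = (5,9,6,10)_12 → 5⁴ + 9⁴ + 6⁴ + 10⁴ = 18482
18482 = (10,8,4,2)_12 → 10⁴ + 8⁴ + 4⁴ + 2⁴ = 14368
14368 = (8,3,9,4)_12 → 8⁴ + 3⁴ + 9⁴ + 4⁴ = 10994
10994 = (6,4,4,2)_12 → 6⁴ + 4⁴ + 4⁴ + 2⁴ = 1824
1824 = (1,0,8,0)_12 → 1⁴ + 0⁴ + 8⁴ + 0⁴ = 4097  — 4097 already seen; the sequence cycles without reaching 1.

not base-12 4-happy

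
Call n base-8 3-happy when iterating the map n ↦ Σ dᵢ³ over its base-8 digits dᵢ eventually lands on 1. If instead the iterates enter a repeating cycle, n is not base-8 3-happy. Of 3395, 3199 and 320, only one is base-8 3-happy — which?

3395: 3395 → 368 → 341 → 258 → 72 → 2 → 8 → 1  — reaches 1 (base-8 3-happy)
3199: 3199 → 903 → 560 → 217 → 55 → 559 → 469 → 476 → 434 → 440 → 559  — repeats 559 (not base-8 3-happy)
320: 320 → 125 → 469 → 476 → 434 → 440 → 559 → 469  — repeats 469 (not base-8 3-happy)

3395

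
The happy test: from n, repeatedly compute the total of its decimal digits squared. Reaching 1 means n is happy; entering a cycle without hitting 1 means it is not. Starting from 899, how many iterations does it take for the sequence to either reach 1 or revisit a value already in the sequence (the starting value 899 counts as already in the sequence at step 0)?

6

899 → 8² + 9² + 9² = 64 + 81 + 81 = 226
226 → 2² + 2² + 6² = 4 + 4 + 36 = 44
44 → 4² + 4² = 16 + 16 = 32
32 → 3² + 2² = 9 + 4 = 13
13 → 1² + 3² = 1 + 9 = 10
10 → 1² + 0² = 1 + 0 = 1  — reached 1.
That took 6 steps.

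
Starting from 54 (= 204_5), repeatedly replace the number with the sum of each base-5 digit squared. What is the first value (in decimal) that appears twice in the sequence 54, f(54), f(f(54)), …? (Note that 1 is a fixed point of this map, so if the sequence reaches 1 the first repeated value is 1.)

16

54 = (2,0,4)_5 → 2² + 0² + 4² = 20
20 = (4,0)_5 → 4² + 0² = 16
16 = (3,1)_5 → 3² + 1² = 10
10 = (2,0)_5 → 2² + 0² = 4
4 = (4)_5 → 4² = 16  — 16 already appeared earlier.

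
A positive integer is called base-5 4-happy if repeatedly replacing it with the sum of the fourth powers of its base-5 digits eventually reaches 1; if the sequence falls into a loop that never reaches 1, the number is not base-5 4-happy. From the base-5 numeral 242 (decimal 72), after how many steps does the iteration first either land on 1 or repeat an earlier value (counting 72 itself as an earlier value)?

7

72 = (2,4,2)_5 → 2⁴ + 4⁴ + 2⁴ = 288
288 = (2,1,2,3)_5 → 2⁴ + 1⁴ + 2⁴ + 3⁴ = 114
114 = (4,2,4)_5 → 4⁴ + 2⁴ + 4⁴ = 528
528 = (4,1,0,3)_5 → 4⁴ + 1⁴ + 0⁴ + 3⁴ = 338
338 = (2,3,2,3)_5 → 2⁴ + 3⁴ + 2⁴ + 3⁴ = 194
194 = (1,2,3,4)_5 → 1⁴ + 2⁴ + 3⁴ + 4⁴ = 354
354 = (2,4,0,4)_5 → 2⁴ + 4⁴ + 0⁴ + 4⁴ = 528  — 528 repeats.
That took 7 steps.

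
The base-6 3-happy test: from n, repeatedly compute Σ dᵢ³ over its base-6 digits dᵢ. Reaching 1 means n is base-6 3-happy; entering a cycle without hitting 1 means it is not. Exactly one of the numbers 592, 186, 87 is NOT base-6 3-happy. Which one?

186

592: 592 → 144 → 64 → 129 → 81 → 36 → 1  — reaches 1 (base-6 3-happy)
186: 186 → 126 → 54 → 28 → 128 → 62 → 73 → 9 → 28  — repeats 28 (not base-6 3-happy)
87: 87 → 43 → 3 → 27 → 91 → 36 → 1  — reaches 1 (base-6 3-happy)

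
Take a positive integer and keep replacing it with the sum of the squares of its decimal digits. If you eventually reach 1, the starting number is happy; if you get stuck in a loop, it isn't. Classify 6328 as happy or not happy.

6328 → 6² + 3² + 2² + 8² = 36 + 9 + 4 + 64 = 113
113 → 1² + 1² + 3² = 1 + 1 + 9 = 11
11 → 1² + 1² = 1 + 1 = 2
2 → 2² = 4
4 → 4² = 16
16 → 1² + 6² = 1 + 36 = 37
37 → 3² + 7² = 9 + 49 = 58
58 → 5² + 8² = 25 + 64 = 89
89 → 8² + 9² = 64 + 81 = 145
145 → 1² + 4² + 5² = 1 + 16 + 25 = 42
42 → 4² + 2² = 16 + 4 = 20
20 → 2² + 0² = 4 + 0 = 4  — 4 already seen; the sequence cycles without reaching 1.

not happy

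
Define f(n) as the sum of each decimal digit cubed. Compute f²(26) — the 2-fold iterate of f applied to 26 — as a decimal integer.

26 → 2³ + 6³ = 8 + 216 = 224
224 → 2³ + 2³ + 4³ = 8 + 8 + 64 = 80

80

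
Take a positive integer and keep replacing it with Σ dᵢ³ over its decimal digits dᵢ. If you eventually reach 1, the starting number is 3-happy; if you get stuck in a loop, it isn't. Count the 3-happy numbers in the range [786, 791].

786: 786 → 1071 → 345 → 216 → 225 → 141 → 66 → 432 → 99 → 1458 → 702 → 351 → 153 → 153  — not 3-happy
787: 787 → 1198 → 1243 → 100 → 1  — 3-happy
788: 788 → 1367 → 587 → 980 → 1241 → 74 → 407 → 407  — not 3-happy
789: 789 → 1584 → 702 → 351 → 153 → 153  — not 3-happy
790: 790 → 1072 → 352 → 160 → 217 → 352  — not 3-happy
791: 791 → 1073 → 371 → 371  — not 3-happy
3-happy: 787

1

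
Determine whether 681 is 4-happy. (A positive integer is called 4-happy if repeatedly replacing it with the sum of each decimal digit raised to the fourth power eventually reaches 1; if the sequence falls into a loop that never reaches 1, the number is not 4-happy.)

681 → 6⁴ + 8⁴ + 1⁴ = 5393
5393 → 5⁴ + 3⁴ + 9⁴ + 3⁴ = 7348
7348 → 7⁴ + 3⁴ + 4⁴ + 8⁴ = 6834
6834 → 6⁴ + 8⁴ + 3⁴ + 4⁴ = 5729
5729 → 5⁴ + 7⁴ + 2⁴ + 9⁴ = 9603
9603 → 9⁴ + 6⁴ + 0⁴ + 3⁴ = 7938
7938 → 7⁴ + 9⁴ + 3⁴ + 8⁴ = 13139
13139 → 1⁴ + 3⁴ + 1⁴ + 3⁴ + 9⁴ = 6725
6725 → 6⁴ + 7⁴ + 2⁴ + 5⁴ = 4338
4338 → 4⁴ + 3⁴ + 3⁴ + 8⁴ = 4514
4514 → 4⁴ + 5⁴ + 1⁴ + 4⁴ = 1138
1138 → 1⁴ + 1⁴ + 3⁴ + 8⁴ = 4179
4179 → 4⁴ + 1⁴ + 7⁴ + 9⁴ = 9219
9219 → 9⁴ + 2⁴ + 1⁴ + 9⁴ = 13139  — 13139 already seen; the sequence cycles without reaching 1.

not 4-happy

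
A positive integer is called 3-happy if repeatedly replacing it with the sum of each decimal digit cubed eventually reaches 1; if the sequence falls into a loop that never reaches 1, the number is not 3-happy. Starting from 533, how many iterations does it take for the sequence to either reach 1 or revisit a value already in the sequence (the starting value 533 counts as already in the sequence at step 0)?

533 → 5³ + 3³ + 3³ = 125 + 27 + 27 = 179
179 → 1³ + 7³ + 9³ = 1 + 343 + 729 = 1073
1073 → 1³ + 0³ + 7³ + 3³ = 1 + 0 + 343 + 27 = 371
371 → 3³ + 7³ + 1³ = 27 + 343 + 1 = 371  — 371 repeats.
That took 4 steps.

4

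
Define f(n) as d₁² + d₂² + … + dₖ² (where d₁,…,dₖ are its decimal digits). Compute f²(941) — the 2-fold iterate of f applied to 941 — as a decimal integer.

145

941 → 9² + 4² + 1² = 98
98 → 9² + 8² = 145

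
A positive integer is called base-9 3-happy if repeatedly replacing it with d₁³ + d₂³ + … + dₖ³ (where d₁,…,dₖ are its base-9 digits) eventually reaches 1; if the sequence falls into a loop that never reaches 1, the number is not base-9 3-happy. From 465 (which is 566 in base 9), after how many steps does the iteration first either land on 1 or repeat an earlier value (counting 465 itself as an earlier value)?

7

465 = (5,6,6)_9 → 5³ + 6³ + 6³ = 557
557 = (6,7,8)_9 → 6³ + 7³ + 8³ = 1071
1071 = (1,4,2,0)_9 → 1³ + 4³ + 2³ + 0³ = 73
73 = (8,1)_9 → 8³ + 1³ = 513
513 = (6,3,0)_9 → 6³ + 3³ + 0³ = 243
243 = (3,0,0)_9 → 3³ + 0³ + 0³ = 27
27 = (3,0)_9 → 3³ + 0³ = 27  — 27 repeats.
That took 7 steps.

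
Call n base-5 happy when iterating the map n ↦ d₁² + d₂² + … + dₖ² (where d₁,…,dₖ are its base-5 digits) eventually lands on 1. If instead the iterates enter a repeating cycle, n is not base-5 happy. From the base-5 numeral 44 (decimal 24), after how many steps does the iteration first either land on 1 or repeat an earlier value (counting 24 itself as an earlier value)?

7

24 = (4,4)_5 → 4² + 4² = 16 + 16 = 32
32 = (1,1,2)_5 → 1² + 1² + 2² = 1 + 1 + 4 = 6
6 = (1,1)_5 → 1² + 1² = 1 + 1 = 2
2 = (2)_5 → 2² = 4
4 = (4)_5 → 4² = 16
16 = (3,1)_5 → 3² + 1² = 9 + 1 = 10
10 = (2,0)_5 → 2² + 0² = 4 + 0 = 4  — 4 repeats.
That took 7 steps.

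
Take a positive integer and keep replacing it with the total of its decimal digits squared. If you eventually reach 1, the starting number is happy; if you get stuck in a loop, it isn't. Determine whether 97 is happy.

happy

97 → 9² + 7² = 81 + 49 = 130
130 → 1² + 3² + 0² = 1 + 9 + 0 = 10
10 → 1² + 0² = 1 + 0 = 1  — reached 1.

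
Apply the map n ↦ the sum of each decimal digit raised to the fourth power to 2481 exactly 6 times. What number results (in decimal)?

2481 → 2⁴ + 4⁴ + 8⁴ + 1⁴ = 4369
4369 → 4⁴ + 3⁴ + 6⁴ + 9⁴ = 8194
8194 → 8⁴ + 1⁴ + 9⁴ + 4⁴ = 10914
10914 → 1⁴ + 0⁴ + 9⁴ + 1⁴ + 4⁴ = 6819
6819 → 6⁴ + 8⁴ + 1⁴ + 9⁴ = 11954
11954 → 1⁴ + 1⁴ + 9⁴ + 5⁴ + 4⁴ = 7444

7444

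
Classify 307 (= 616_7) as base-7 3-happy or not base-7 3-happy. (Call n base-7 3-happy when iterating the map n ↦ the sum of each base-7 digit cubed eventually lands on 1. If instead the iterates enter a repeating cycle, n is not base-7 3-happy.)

307 = (6,1,6)_7 → 433
433 = (1,1,5,6)_7 → 343
343 = (1,0,0,0)_7 → 1  — reached 1.

base-7 3-happy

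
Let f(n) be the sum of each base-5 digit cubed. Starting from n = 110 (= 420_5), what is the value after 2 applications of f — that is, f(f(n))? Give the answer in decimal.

80

110 = (4,2,0)_5 → 4³ + 2³ + 0³ = 72
72 = (2,4,2)_5 → 2³ + 4³ + 2³ = 80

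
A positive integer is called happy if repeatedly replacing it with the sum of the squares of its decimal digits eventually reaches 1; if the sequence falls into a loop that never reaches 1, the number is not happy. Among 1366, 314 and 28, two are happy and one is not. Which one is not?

1366: 1366 → 82 → 68 → 100 → 1  — reaches 1 (happy)
314: 314 → 26 → 40 → 16 → 37 → 58 → 89 → 145 → 42 → 20 → 4 → 16  — repeats 16 (not happy)
28: 28 → 68 → 100 → 1  — reaches 1 (happy)

314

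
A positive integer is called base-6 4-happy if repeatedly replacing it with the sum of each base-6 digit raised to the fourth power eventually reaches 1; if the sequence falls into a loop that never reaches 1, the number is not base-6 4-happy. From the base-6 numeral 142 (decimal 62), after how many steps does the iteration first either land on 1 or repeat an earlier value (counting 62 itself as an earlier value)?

10

62 = (1,4,2)_6 → 1⁴ + 4⁴ + 2⁴ = 1 + 256 + 16 = 273
273 = (1,1,3,3)_6 → 1⁴ + 1⁴ + 3⁴ + 3⁴ = 1 + 1 + 81 + 81 = 164
164 = (4,3,2)_6 → 4⁴ + 3⁴ + 2⁴ = 256 + 81 + 16 = 353
353 = (1,3,4,5)_6 → 1⁴ + 3⁴ + 4⁴ + 5⁴ = 1 + 81 + 256 + 625 = 963
963 = (4,2,4,3)_6 → 4⁴ + 2⁴ + 4⁴ + 3⁴ = 256 + 16 + 256 + 81 = 609
609 = (2,4,5,3)_6 → 2⁴ + 4⁴ + 5⁴ + 3⁴ = 16 + 256 + 625 + 81 = 978
978 = (4,3,1,0)_6 → 4⁴ + 3⁴ + 1⁴ + 0⁴ = 256 + 81 + 1 + 0 = 338
338 = (1,3,2,2)_6 → 1⁴ + 3⁴ + 2⁴ + 2⁴ = 1 + 81 + 16 + 16 = 114
114 = (3,1,0)_6 → 3⁴ + 1⁴ + 0⁴ = 81 + 1 + 0 = 82
82 = (2,1,4)_6 → 2⁴ + 1⁴ + 4⁴ = 16 + 1 + 256 = 273  — 273 repeats.
That took 10 steps.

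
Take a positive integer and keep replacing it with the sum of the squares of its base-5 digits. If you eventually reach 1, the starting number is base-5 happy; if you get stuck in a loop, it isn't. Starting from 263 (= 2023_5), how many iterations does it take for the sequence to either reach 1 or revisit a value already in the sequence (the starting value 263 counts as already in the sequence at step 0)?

3

263 = (2,0,2,3)_5 → 2² + 0² + 2² + 3² = 4 + 0 + 4 + 9 = 17
17 = (3,2)_5 → 3² + 2² = 9 + 4 = 13
13 = (2,3)_5 → 2² + 3² = 4 + 9 = 13  — 13 repeats.
That took 3 steps.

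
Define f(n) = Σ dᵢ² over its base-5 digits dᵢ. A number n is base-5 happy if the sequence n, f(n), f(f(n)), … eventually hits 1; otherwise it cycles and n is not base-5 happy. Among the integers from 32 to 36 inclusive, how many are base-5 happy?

2

32: 32 → 6 → 2 → 4 → 16 → 10 → 4  — not base-5 happy
33: 33 → 11 → 5 → 1  — base-5 happy
34: 34 → 18 → 18  — not base-5 happy
35: 35 → 5 → 1  — base-5 happy
36: 36 → 6 → 2 → 4 → 16 → 10 → 4  — not base-5 happy
base-5 happy: 33, 35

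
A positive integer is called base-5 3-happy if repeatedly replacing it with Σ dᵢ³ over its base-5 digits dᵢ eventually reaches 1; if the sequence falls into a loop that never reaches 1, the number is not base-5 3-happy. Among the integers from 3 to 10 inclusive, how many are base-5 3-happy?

1

3: 3 → 27 → 9 → 65 → 35 → 9  (repeats 9)
4: 4 → 64 → 80 → 28 → 28  (repeats 28)
5: 5 → 1  (reaches 1)
6: 6 → 2 → 8 → 28 → 28  (repeats 28)
7: 7 → 9 → 65 → 35 → 9  (repeats 9)
8: 8 → 28 → 28  (repeats 28)
9: 9 → 65 → 35 → 9  (repeats 9)
10: 10 → 8 → 28 → 28  (repeats 28)
base-5 3-happy: 5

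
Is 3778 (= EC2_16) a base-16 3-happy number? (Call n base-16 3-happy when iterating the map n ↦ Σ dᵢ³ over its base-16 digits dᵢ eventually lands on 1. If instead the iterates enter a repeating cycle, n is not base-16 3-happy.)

3778 = (14,12,2)_16 → 14³ + 12³ + 2³ = 2744 + 1728 + 8 = 4480
4480 = (1,1,8,0)_16 → 1³ + 1³ + 8³ + 0³ = 1 + 1 + 512 + 0 = 514
514 = (2,0,2)_16 → 2³ + 0³ + 2³ = 8 + 0 + 8 = 16
16 = (1,0)_16 → 1³ + 0³ = 1 + 0 = 1  — reached 1.

base-16 3-happy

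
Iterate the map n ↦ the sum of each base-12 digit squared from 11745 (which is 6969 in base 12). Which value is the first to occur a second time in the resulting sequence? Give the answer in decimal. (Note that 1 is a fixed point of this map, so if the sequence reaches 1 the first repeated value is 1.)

41

11745 = (6,9,6,9)_12 → 6² + 9² + 6² + 9² = 36 + 81 + 36 + 81 = 234
234 = (1,7,6)_12 → 1² + 7² + 6² = 1 + 49 + 36 = 86
86 = (7,2)_12 → 7² + 2² = 49 + 4 = 53
53 = (4,5)_12 → 4² + 5² = 16 + 25 = 41
41 = (3,5)_12 → 3² + 5² = 9 + 25 = 34
34 = (2,10)_12 → 2² + 10² = 4 + 100 = 104
104 = (8,8)_12 → 8² + 8² = 64 + 64 = 128
128 = (10,8)_12 → 10² + 8² = 100 + 64 = 164
164 = (1,1,8)_12 → 1² + 1² + 8² = 1 + 1 + 64 = 66
66 = (5,6)_12 → 5² + 6² = 25 + 36 = 61
61 = (5,1)_12 → 5² + 1² = 25 + 1 = 26
26 = (2,2)_12 → 2² + 2² = 4 + 4 = 8
8 = (8)_12 → 8² = 64
64 = (5,4)_12 → 5² + 4² = 25 + 16 = 41  — 41 already appeared earlier.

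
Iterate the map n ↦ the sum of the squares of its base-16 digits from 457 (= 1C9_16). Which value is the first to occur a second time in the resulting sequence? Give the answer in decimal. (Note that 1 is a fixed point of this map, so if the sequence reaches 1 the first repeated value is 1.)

457 = (1,12,9)_16 → 1² + 12² + 9² = 1 + 144 + 81 = 226
226 = (14,2)_16 → 14² + 2² = 196 + 4 = 200
200 = (12,8)_16 → 12² + 8² = 144 + 64 = 208
208 = (13,0)_16 → 13² + 0² = 169 + 0 = 169
169 = (10,9)_16 → 10² + 9² = 100 + 81 = 181
181 = (11,5)_16 → 11² + 5² = 121 + 25 = 146
146 = (9,2)_16 → 9² + 2² = 81 + 4 = 85
85 = (5,5)_16 → 5² + 5² = 25 + 25 = 50
50 = (3,2)_16 → 3² + 2² = 9 + 4 = 13
13 = (13)_16 → 13² = 169  — 169 already appeared earlier.

169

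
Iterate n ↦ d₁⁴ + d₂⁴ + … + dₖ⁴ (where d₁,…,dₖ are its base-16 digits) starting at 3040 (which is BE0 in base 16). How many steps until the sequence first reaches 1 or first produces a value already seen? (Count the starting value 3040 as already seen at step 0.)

10

3040 = (11,14,0)_16 → 11⁴ + 14⁴ + 0⁴ = 53057
53057 = (12,15,4,1)_16 → 12⁴ + 15⁴ + 4⁴ + 1⁴ = 71618
71618 = (1,1,7,12,2)_16 → 1⁴ + 1⁴ + 7⁴ + 12⁴ + 2⁴ = 23155
23155 = (5,10,7,3)_16 → 5⁴ + 10⁴ + 7⁴ + 3⁴ = 13107
13107 = (3,3,3,3)_16 → 3⁴ + 3⁴ + 3⁴ + 3⁴ = 324
324 = (1,4,4)_16 → 1⁴ + 4⁴ + 4⁴ = 513
513 = (2,0,1)_16 → 2⁴ + 0⁴ + 1⁴ = 17
17 = (1,1)_16 → 1⁴ + 1⁴ = 2
2 = (2)_16 → 2⁴ = 16
16 = (1,0)_16 → 1⁴ + 0⁴ = 1  — reached 1.
That took 10 steps.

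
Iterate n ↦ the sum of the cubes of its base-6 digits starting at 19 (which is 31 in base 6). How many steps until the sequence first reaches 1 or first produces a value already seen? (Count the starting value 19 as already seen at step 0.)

19 = (3,1)_6 → 3³ + 1³ = 28
28 = (4,4)_6 → 4³ + 4³ = 128
128 = (3,3,2)_6 → 3³ + 3³ + 2³ = 62
62 = (1,4,2)_6 → 1³ + 4³ + 2³ = 73
73 = (2,0,1)_6 → 2³ + 0³ + 1³ = 9
9 = (1,3)_6 → 1³ + 3³ = 28  — 28 repeats.
That took 6 steps.

6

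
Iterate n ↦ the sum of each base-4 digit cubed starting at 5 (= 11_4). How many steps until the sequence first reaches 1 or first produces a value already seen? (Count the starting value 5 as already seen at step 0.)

5 = (1,1)_4 → 1³ + 1³ = 2
2 = (2)_4 → 2³ = 8
8 = (2,0)_4 → 2³ + 0³ = 8  — 8 repeats.
That took 3 steps.

3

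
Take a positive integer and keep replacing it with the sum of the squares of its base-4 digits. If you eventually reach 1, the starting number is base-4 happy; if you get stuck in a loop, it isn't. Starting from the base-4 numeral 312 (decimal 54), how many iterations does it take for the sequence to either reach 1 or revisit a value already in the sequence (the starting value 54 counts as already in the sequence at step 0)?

54 = (3,1,2)_4 → 3² + 1² + 2² = 9 + 1 + 4 = 14
14 = (3,2)_4 → 3² + 2² = 9 + 4 = 13
13 = (3,1)_4 → 3² + 1² = 9 + 1 = 10
10 = (2,2)_4 → 2² + 2² = 4 + 4 = 8
8 = (2,0)_4 → 2² + 0² = 4 + 0 = 4
4 = (1,0)_4 → 1² + 0² = 1 + 0 = 1  — reached 1.
That took 6 steps.

6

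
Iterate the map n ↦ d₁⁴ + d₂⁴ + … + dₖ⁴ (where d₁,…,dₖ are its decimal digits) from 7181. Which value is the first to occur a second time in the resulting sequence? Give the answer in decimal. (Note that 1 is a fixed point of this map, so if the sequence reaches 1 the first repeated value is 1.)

13139

7181 → 7⁴ + 1⁴ + 8⁴ + 1⁴ = 2401 + 1 + 4096 + 1 = 6499
6499 → 6⁴ + 4⁴ + 9⁴ + 9⁴ = 1296 + 256 + 6561 + 6561 = 14674
14674 → 1⁴ + 4⁴ + 6⁴ + 7⁴ + 4⁴ = 1 + 256 + 1296 + 2401 + 256 = 4210
4210 → 4⁴ + 2⁴ + 1⁴ + 0⁴ = 256 + 16 + 1 + 0 = 273
273 → 2⁴ + 7⁴ + 3⁴ = 16 + 2401 + 81 = 2498
2498 → 2⁴ + 4⁴ + 9⁴ + 8⁴ = 16 + 256 + 6561 + 4096 = 10929
10929 → 1⁴ + 0⁴ + 9⁴ + 2⁴ + 9⁴ = 1 + 0 + 6561 + 16 + 6561 = 13139
13139 → 1⁴ + 3⁴ + 1⁴ + 3⁴ + 9⁴ = 1 + 81 + 1 + 81 + 6561 = 6725
6725 → 6⁴ + 7⁴ + 2⁴ + 5⁴ = 1296 + 2401 + 16 + 625 = 4338
4338 → 4⁴ + 3⁴ + 3⁴ + 8⁴ = 256 + 81 + 81 + 4096 = 4514
4514 → 4⁴ + 5⁴ + 1⁴ + 4⁴ = 256 + 625 + 1 + 256 = 1138
1138 → 1⁴ + 1⁴ + 3⁴ + 8⁴ = 1 + 1 + 81 + 4096 = 4179
4179 → 4⁴ + 1⁴ + 7⁴ + 9⁴ = 256 + 1 + 2401 + 6561 = 9219
9219 → 9⁴ + 2⁴ + 1⁴ + 9⁴ = 6561 + 16 + 1 + 6561 = 13139  — 13139 already appeared earlier.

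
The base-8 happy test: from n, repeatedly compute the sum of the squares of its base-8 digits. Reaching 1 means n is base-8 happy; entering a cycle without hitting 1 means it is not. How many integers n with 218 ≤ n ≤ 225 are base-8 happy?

1

218: 218 → 22 → 40 → 25 → 10 → 5 → 25  — not base-8 happy
219: 219 → 27 → 18 → 8 → 1  — base-8 happy
220: 220 → 34 → 20 → 20  — not base-8 happy
221: 221 → 43 → 34 → 20 → 20  — not base-8 happy
222: 222 → 54 → 72 → 2 → 4 → 16 → 4  — not base-8 happy
223: 223 → 67 → 10 → 5 → 25 → 10  — not base-8 happy
224: 224 → 25 → 10 → 5 → 25  — not base-8 happy
225: 225 → 26 → 13 → 26  — not base-8 happy
base-8 happy: 219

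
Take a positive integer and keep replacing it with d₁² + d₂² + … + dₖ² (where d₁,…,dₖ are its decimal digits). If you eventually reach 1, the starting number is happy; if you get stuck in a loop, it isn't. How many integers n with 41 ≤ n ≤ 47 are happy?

1

41: 41 → 17 → 50 → 25 → 29 → 85 → 89 → 145 → 42 → 20 → 4 → 16 → 37 → 58 → 89  (repeats 89)
42: 42 → 20 → 4 → 16 → 37 → 58 → 89 → 145 → 42  (repeats 42)
43: 43 → 25 → 29 → 85 → 89 → 145 → 42 → 20 → 4 → 16 → 37 → 58 → 89  (repeats 89)
44: 44 → 32 → 13 → 10 → 1  (reaches 1)
45: 45 → 41 → 17 → 50 → 25 → 29 → 85 → 89 → 145 → 42 → 20 → 4 → 16 → 37 → 58 → 89  (repeats 89)
46: 46 → 52 → 29 → 85 → 89 → 145 → 42 → 20 → 4 → 16 → 37 → 58 → 89  (repeats 89)
47: 47 → 65 → 61 → 37 → 58 → 89 → 145 → 42 → 20 → 4 → 16 → 37  (repeats 37)
happy: 44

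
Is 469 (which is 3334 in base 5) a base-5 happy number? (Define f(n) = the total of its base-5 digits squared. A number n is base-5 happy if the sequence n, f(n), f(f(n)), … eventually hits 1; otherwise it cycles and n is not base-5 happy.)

469 = (3,3,3,4)_5 → 3² + 3² + 3² + 4² = 43
43 = (1,3,3)_5 → 1² + 3² + 3² = 19
19 = (3,4)_5 → 3² + 4² = 25
25 = (1,0,0)_5 → 1² + 0² + 0² = 1  — reached 1.

base-5 happy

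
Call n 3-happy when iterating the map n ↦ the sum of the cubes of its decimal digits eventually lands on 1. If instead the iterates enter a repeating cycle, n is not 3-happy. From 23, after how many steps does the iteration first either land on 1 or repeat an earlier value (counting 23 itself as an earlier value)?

8

23 → 2³ + 3³ = 35
35 → 3³ + 5³ = 152
152 → 1³ + 5³ + 2³ = 134
134 → 1³ + 3³ + 4³ = 92
92 → 9³ + 2³ = 737
737 → 7³ + 3³ + 7³ = 713
713 → 7³ + 1³ + 3³ = 371
371 → 3³ + 7³ + 1³ = 371  — 371 repeats.
That took 8 steps.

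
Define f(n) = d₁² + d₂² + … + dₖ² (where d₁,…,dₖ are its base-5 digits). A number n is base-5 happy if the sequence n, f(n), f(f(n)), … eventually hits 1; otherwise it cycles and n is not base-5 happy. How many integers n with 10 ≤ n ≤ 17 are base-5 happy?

10: 10 → 4 → 16 → 10  (repeats 10)
11: 11 → 5 → 1  (reaches 1)
12: 12 → 8 → 10 → 4 → 16 → 10  (repeats 10)
13: 13 → 13  (repeats 13)
14: 14 → 20 → 16 → 10 → 4 → 16  (repeats 16)
15: 15 → 9 → 17 → 13 → 13  (repeats 13)
16: 16 → 10 → 4 → 16  (repeats 16)
17: 17 → 13 → 13  (repeats 13)
base-5 happy: 11

1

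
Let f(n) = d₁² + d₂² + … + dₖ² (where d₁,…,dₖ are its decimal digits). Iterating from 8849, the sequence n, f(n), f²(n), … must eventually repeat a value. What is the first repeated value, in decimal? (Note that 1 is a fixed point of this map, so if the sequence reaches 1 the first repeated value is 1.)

37

8849 → 8² + 8² + 4² + 9² = 64 + 64 + 16 + 81 = 225
225 → 2² + 2² + 5² = 4 + 4 + 25 = 33
33 → 3² + 3² = 9 + 9 = 18
18 → 1² + 8² = 1 + 64 = 65
65 → 6² + 5² = 36 + 25 = 61
61 → 6² + 1² = 36 + 1 = 37
37 → 3² + 7² = 9 + 49 = 58
58 → 5² + 8² = 25 + 64 = 89
89 → 8² + 9² = 64 + 81 = 145
145 → 1² + 4² + 5² = 1 + 16 + 25 = 42
42 → 4² + 2² = 16 + 4 = 20
20 → 2² + 0² = 4 + 0 = 4
4 → 4² = 16
16 → 1² + 6² = 1 + 36 = 37  — 37 already appeared earlier.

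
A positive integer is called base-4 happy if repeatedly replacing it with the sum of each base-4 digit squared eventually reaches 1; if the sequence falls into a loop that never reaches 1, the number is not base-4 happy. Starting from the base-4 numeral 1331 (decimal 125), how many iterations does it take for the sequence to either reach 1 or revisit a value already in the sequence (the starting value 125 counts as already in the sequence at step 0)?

125 = (1,3,3,1)_4 → 20
20 = (1,1,0)_4 → 2
2 = (2)_4 → 4
4 = (1,0)_4 → 1  — reached 1.
That took 4 steps.

4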